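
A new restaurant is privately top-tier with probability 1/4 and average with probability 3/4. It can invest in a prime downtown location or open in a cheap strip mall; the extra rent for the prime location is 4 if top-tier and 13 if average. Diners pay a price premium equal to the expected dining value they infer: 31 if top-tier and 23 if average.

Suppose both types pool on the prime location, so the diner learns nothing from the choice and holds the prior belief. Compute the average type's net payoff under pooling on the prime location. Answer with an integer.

12

Pooled price premium = 1/4·31 + 3/4·23 = 25.
average pays cost 13 for the prime location, so net payoff = 25 − 13 = 12.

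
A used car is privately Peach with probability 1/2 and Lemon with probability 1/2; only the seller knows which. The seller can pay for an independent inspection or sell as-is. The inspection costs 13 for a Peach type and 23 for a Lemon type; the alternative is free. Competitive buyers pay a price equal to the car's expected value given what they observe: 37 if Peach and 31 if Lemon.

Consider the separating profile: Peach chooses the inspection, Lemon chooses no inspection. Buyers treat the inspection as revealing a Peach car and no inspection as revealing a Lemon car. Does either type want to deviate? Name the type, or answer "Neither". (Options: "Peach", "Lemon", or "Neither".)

The inspection pays 37; no inspection pays 31.
Peach: assigned the inspection, nets 37 − 13 = 24; deviating to no inspection nets 31.
Lemon: assigned no inspection, nets 31; deviating to the inspection nets 37 − 23 = 14.
The Peach type gains 7 by deviating.

Peach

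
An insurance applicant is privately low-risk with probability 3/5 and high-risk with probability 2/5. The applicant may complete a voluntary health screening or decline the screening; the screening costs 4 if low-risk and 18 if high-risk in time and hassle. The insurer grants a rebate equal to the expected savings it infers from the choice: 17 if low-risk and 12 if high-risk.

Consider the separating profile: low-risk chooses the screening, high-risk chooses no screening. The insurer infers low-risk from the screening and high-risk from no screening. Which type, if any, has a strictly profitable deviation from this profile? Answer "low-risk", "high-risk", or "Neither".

Neither

The screening pays 17; no screening pays 12.
low-risk: assigned the screening, nets 17 − 4 = 13; deviating to no screening nets 12.
high-risk: assigned no screening, nets 12; deviating to the screening nets 17 − 18 = -1.
Both types strictly prefer their assigned action; no profitable deviation.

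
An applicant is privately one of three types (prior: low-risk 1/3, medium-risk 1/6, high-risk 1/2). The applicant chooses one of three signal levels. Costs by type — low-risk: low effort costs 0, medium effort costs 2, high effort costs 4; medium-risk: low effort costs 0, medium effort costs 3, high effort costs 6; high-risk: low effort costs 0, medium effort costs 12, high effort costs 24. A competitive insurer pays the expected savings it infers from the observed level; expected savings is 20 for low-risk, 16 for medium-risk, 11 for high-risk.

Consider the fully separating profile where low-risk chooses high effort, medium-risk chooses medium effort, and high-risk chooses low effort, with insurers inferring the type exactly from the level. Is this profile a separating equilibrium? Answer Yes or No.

Separating rebates: high effort → 20, medium effort → 16, low effort → 11.
low-risk (assigned high effort): low effort: 11 − 0 = 11; medium effort: 16 − 2 = 14; high effort: 20 − 4 = 16. low-risk stays.
medium-risk (assigned medium effort): low effort: 11 − 0 = 11; medium effort: 16 − 3 = 13; high effort: 20 − 6 = 14. medium-risk prefers high effort.
high-risk (assigned low effort): low effort: 11 − 0 = 11; medium effort: 16 − 12 = 4; high effort: 20 − 24 = -4. high-risk stays.
At least one type deviates; the separating profile fails.

No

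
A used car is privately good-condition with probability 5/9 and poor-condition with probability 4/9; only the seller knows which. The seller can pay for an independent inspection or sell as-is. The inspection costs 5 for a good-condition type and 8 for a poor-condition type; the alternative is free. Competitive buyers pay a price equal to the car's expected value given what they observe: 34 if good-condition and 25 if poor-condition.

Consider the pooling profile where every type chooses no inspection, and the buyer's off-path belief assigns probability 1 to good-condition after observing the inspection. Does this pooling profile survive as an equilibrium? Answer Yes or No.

On path, the buyer holds the prior and pays 5/9·34 + 4/9·25 = 30. Off path (the inspection), believing good-condition, it pays 34.
good-condition: no inspection nets 30; the inspection nets 34 − 5 = 29. good-condition stays.
poor-condition: no inspection nets 30; the inspection nets 34 − 8 = 26. poor-condition stays.
No type deviates, so pooling is sustained.

Yes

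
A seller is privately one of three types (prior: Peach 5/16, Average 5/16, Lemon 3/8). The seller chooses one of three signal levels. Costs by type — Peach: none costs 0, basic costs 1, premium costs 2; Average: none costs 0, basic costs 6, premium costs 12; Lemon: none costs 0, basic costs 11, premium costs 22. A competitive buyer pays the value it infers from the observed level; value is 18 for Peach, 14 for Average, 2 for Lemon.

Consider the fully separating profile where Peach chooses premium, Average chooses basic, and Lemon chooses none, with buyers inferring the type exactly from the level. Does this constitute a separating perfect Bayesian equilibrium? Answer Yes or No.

No

Separating prices: premium → 18, basic → 14, none → 2.
Peach (assigned premium): none: 2 − 0 = 2; basic: 14 − 1 = 13; premium: 18 − 2 = 16. Peach stays.
Average (assigned basic): none: 2 − 0 = 2; basic: 14 − 6 = 8; premium: 18 − 12 = 6. Average stays.
Lemon (assigned none): none: 2 − 0 = 2; basic: 14 − 11 = 3; premium: 18 − 22 = -4. Lemon prefers basic.
At least one type deviates; the separating profile fails.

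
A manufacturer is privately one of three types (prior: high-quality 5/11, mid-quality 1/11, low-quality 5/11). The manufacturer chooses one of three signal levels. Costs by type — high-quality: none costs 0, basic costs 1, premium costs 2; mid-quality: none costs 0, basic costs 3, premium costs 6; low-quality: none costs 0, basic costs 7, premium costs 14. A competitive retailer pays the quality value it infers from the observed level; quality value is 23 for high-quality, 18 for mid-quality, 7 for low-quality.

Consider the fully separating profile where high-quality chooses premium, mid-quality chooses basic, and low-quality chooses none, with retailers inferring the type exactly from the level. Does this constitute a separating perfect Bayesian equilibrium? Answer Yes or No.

No

Separating prices: premium → 23, basic → 18, none → 7.
high-quality (assigned premium): none: 7 − 0 = 7; basic: 18 − 1 = 17; premium: 23 − 2 = 21. high-quality stays.
mid-quality (assigned basic): none: 7 − 0 = 7; basic: 18 − 3 = 15; premium: 23 − 6 = 17. mid-quality prefers premium.
low-quality (assigned none): none: 7 − 0 = 7; basic: 18 − 7 = 11; premium: 23 − 14 = 9. low-quality prefers basic.
At least one type deviates; the separating profile fails.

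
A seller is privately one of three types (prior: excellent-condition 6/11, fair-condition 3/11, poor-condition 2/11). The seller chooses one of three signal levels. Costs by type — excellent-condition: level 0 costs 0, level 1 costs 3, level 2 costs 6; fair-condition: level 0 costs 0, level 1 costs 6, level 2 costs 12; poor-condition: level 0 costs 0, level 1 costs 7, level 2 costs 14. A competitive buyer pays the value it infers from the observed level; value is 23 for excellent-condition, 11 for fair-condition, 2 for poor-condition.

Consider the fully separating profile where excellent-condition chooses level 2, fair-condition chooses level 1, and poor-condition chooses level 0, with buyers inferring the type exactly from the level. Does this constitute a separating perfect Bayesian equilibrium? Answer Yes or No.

Separating prices: level 2 → 23, level 1 → 11, level 0 → 2.
excellent-condition (assigned level 2): level 0: 2 − 0 = 2; level 1: 11 − 3 = 8; level 2: 23 − 6 = 17. excellent-condition stays.
fair-condition (assigned level 1): level 0: 2 − 0 = 2; level 1: 11 − 6 = 5; level 2: 23 − 12 = 11. fair-condition prefers level 2.
poor-condition (assigned level 0): level 0: 2 − 0 = 2; level 1: 11 − 7 = 4; level 2: 23 − 14 = 9. poor-condition prefers level 2.
At least one type deviates; the separating profile fails.

No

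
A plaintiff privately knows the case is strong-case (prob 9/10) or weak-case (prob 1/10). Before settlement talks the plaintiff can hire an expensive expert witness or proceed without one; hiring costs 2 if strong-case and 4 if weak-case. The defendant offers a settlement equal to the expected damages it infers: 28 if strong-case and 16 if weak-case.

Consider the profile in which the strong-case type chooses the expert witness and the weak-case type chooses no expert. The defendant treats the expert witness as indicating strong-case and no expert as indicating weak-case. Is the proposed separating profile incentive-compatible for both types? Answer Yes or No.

Under these beliefs, the expert witness earns settlement 28 and no expert earns settlement 16.
strong-case: the expert witness nets 28 − 2 = 26; no expert nets 16. strong-case prefers the expert witness.
weak-case: the expert witness nets 28 − 4 = 24; no expert nets 16. weak-case would deviate to the expert witness.
weak-case has a profitable deviation, so the profile is not an equilibrium.

No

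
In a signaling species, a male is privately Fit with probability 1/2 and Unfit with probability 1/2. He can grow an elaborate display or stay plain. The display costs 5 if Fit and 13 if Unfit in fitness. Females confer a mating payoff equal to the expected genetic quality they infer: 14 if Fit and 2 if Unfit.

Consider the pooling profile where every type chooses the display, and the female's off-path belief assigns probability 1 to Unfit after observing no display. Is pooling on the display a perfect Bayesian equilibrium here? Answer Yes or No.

No

On path, the female holds the prior and pays 1/2·14 + 1/2·2 = 8. Off path (no display), believing Unfit, it pays 2.
Fit: the display nets 8 − 5 = 3; no display nets 2. Fit stays.
Unfit: the display nets 8 − 13 = -5; no display nets 2. Unfit would deviate.
A type deviates, so pooling fails.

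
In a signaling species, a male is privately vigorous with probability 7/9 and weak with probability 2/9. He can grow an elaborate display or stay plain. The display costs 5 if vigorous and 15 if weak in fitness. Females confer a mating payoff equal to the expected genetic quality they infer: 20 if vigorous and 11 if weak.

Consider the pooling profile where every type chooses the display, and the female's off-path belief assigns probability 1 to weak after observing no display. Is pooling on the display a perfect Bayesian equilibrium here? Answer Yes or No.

On path, the female holds the prior and pays 7/9·20 + 2/9·11 = 18. Off path (no display), believing weak, it pays 11.
vigorous: the display nets 18 − 5 = 13; no display nets 11. vigorous stays.
weak: the display nets 18 − 15 = 3; no display nets 11. weak would deviate.
A type deviates, so pooling fails.

No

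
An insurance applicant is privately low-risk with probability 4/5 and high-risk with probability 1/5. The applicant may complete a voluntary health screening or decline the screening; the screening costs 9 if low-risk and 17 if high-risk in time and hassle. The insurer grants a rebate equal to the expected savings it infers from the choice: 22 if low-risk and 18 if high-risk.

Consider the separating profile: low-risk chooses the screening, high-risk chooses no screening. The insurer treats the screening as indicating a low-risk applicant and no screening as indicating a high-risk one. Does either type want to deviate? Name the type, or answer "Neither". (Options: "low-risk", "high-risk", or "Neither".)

low-risk

The screening pays 22; no screening pays 18.
low-risk: assigned the screening, nets 22 − 9 = 13; deviating to no screening nets 18.
high-risk: assigned no screening, nets 18; deviating to the screening nets 22 − 17 = 5.
The low-risk type gains 5 by deviating.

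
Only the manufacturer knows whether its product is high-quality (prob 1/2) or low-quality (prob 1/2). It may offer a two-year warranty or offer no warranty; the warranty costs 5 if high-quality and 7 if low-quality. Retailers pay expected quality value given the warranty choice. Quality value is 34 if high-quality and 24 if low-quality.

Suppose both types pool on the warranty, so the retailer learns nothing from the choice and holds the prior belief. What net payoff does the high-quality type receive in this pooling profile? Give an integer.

Pooled price = 1/2·34 + 1/2·24 = 29.
high-quality pays cost 5 for the warranty, so net payoff = 29 − 5 = 24.

24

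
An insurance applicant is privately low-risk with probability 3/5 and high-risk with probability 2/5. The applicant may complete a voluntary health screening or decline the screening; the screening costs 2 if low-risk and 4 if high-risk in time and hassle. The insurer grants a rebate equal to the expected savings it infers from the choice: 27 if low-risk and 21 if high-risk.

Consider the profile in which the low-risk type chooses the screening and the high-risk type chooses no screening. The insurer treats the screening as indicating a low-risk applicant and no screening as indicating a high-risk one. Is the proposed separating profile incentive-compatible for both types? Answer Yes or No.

Under these beliefs, the screening earns rebate 27 and no screening earns rebate 21.
low-risk: the screening nets 27 − 2 = 25; no screening nets 21. low-risk prefers the screening.
high-risk: the screening nets 27 − 4 = 23; no screening nets 21. high-risk would deviate to the screening.
high-risk has a profitable deviation, so the profile is not an equilibrium.

No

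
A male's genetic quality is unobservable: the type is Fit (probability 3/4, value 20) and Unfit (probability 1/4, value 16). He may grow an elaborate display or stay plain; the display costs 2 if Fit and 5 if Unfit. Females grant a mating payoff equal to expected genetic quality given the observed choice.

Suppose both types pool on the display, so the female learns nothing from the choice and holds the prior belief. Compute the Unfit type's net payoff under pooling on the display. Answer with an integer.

Pooled mating payoff = 3/4·20 + 1/4·16 = 19.
Unfit pays cost 5 for the display, so net payoff = 19 − 5 = 14.

14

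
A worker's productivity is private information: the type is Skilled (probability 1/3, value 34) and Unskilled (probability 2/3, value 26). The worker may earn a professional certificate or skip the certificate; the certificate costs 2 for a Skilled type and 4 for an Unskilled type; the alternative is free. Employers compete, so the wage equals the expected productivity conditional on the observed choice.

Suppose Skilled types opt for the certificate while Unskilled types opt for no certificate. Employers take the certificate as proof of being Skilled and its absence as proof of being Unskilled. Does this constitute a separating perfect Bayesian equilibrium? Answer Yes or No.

Under these beliefs, the certificate earns wage 34 and no certificate earns wage 26.
Skilled: the certificate nets 34 − 2 = 32; no certificate nets 26. Skilled prefers the certificate.
Unskilled: the certificate nets 34 − 4 = 30; no certificate nets 26. Unskilled would deviate to the certificate.
Unskilled has a profitable deviation, so the profile is not an equilibrium.

No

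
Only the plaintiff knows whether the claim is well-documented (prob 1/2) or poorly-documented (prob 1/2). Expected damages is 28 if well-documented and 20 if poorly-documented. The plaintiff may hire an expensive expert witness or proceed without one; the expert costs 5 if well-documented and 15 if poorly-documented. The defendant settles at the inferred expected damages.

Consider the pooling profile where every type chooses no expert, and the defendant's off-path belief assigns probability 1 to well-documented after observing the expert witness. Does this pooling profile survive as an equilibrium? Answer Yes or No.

Yes

On path, the defendant holds the prior and pays 1/2·28 + 1/2·20 = 24. Off path (the expert witness), believing well-documented, it pays 28.
well-documented: no expert nets 24; the expert witness nets 28 − 5 = 23. well-documented stays.
poorly-documented: no expert nets 24; the expert witness nets 28 − 15 = 13. poorly-documented stays.
No type deviates, so pooling is sustained.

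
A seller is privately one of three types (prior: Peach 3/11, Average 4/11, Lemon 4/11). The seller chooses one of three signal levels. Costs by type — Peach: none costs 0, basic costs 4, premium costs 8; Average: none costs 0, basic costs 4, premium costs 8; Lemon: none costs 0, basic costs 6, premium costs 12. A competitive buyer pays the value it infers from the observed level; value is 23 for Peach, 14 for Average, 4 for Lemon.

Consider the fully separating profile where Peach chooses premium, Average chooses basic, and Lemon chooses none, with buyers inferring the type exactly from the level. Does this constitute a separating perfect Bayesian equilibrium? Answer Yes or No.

No

Separating prices: premium → 23, basic → 14, none → 4.
Peach (assigned premium): none: 4 − 0 = 4; basic: 14 − 4 = 10; premium: 23 − 8 = 15. Peach stays.
Average (assigned basic): none: 4 − 0 = 4; basic: 14 − 4 = 10; premium: 23 − 8 = 15. Average prefers premium.
Lemon (assigned none): none: 4 − 0 = 4; basic: 14 − 6 = 8; premium: 23 − 12 = 11. Lemon prefers premium.
At least one type deviates; the separating profile fails.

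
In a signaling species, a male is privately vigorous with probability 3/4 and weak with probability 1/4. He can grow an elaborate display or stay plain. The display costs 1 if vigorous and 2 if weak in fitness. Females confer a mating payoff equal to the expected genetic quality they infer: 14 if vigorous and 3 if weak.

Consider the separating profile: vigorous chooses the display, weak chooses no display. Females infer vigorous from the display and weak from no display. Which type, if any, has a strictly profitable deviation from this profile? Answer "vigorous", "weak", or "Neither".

weak

The display pays 14; no display pays 3.
vigorous: assigned the display, nets 14 − 1 = 13; deviating to no display nets 3.
weak: assigned no display, nets 3; deviating to the display nets 14 − 2 = 12.
The weak type gains 9 by deviating.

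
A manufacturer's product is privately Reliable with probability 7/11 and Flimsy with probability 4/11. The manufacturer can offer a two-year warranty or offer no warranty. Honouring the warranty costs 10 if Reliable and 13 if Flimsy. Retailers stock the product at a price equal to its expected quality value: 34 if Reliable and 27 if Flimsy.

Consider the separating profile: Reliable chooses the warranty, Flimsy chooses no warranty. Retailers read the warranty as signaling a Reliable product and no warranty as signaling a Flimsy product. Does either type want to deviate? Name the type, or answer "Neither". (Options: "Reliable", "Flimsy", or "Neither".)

The warranty pays 34; no warranty pays 27.
Reliable: assigned the warranty, nets 34 − 10 = 24; deviating to no warranty nets 27.
Flimsy: assigned no warranty, nets 27; deviating to the warranty nets 34 − 13 = 21.
The Reliable type gains 3 by deviating.

Reliable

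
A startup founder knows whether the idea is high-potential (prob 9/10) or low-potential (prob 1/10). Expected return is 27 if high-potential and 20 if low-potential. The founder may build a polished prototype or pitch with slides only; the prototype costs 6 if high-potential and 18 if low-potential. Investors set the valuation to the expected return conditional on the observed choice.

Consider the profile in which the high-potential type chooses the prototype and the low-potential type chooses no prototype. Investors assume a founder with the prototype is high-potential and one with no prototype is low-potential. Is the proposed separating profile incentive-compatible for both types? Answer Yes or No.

Under these beliefs, the prototype earns valuation 27 and no prototype earns valuation 20.
high-potential: the prototype nets 27 − 6 = 21; no prototype nets 20. high-potential prefers the prototype.
low-potential: the prototype nets 27 − 18 = 9; no prototype nets 20. low-potential prefers no prototype.
Neither type deviates, so the separating profile is an equilibrium.

Yes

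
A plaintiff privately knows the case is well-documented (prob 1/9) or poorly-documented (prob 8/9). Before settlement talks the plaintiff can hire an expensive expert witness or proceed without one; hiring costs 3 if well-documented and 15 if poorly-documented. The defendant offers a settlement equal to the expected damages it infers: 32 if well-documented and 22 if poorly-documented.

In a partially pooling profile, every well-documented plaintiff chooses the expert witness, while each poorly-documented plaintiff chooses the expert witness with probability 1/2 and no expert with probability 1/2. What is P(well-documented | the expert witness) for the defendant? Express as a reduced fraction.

P(the expert witness) = (1/9)·1 + (8/9)·(1/2) = 5/9.
By Bayes' rule, P(well-documented | the expert witness) = (1/9) / (5/9) = 1/5.

1/5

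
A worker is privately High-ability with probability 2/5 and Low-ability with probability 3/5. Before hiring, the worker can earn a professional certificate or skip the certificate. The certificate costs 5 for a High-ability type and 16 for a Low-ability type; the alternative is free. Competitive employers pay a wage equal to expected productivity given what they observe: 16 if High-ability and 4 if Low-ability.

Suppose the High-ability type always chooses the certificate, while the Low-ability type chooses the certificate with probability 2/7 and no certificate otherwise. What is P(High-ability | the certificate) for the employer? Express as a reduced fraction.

P(the certificate) = (2/5)·1 + (3/5)·(2/7) = 4/7.
By Bayes' rule, P(High-ability | the certificate) = (2/5) / (4/7) = 7/10.

7/10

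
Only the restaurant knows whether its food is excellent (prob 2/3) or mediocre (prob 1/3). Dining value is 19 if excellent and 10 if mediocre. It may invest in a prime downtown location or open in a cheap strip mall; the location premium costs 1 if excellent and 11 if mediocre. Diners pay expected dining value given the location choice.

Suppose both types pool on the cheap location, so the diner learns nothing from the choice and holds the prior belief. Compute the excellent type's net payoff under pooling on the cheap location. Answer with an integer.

16

Pooled price premium = 2/3·19 + 1/3·10 = 16.
excellent pays no cost for the cheap location, so net payoff = 16.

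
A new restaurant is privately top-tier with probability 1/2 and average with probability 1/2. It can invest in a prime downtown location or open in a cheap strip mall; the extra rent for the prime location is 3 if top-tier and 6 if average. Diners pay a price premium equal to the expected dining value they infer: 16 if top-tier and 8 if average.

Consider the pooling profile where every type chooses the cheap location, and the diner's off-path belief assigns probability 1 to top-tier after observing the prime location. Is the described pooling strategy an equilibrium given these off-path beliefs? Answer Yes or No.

On path, the diner holds the prior and pays 1/2·16 + 1/2·8 = 12. Off path (the prime location), believing top-tier, it pays 16.
top-tier: the cheap location nets 12; the prime location nets 16 − 3 = 13. top-tier would deviate.
average: the cheap location nets 12; the prime location nets 16 − 6 = 10. average stays.
A type deviates, so pooling fails.

No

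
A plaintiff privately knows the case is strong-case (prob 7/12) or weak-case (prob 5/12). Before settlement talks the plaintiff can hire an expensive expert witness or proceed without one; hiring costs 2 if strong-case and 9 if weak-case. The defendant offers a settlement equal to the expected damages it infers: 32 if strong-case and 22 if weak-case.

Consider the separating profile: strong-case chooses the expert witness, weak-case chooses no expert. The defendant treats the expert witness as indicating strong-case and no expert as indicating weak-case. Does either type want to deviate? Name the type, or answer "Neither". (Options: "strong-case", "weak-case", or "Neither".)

The expert witness pays 32; no expert pays 22.
strong-case: assigned the expert witness, nets 32 − 2 = 30; deviating to no expert nets 22.
weak-case: assigned no expert, nets 22; deviating to the expert witness nets 32 − 9 = 23.
The weak-case type gains 1 by deviating.

weak-case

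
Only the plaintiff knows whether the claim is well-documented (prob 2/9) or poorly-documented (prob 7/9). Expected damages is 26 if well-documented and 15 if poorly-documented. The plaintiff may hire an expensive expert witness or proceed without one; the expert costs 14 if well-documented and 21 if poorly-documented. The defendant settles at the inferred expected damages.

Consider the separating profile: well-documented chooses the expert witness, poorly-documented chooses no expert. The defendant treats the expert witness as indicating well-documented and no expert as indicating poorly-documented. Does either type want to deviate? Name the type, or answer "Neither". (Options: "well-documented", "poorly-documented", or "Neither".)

well-documented

The expert witness pays 26; no expert pays 15.
well-documented: assigned the expert witness, nets 26 − 14 = 12; deviating to no expert nets 15.
poorly-documented: assigned no expert, nets 15; deviating to the expert witness nets 26 − 21 = 5.
The well-documented type gains 3 by deviating.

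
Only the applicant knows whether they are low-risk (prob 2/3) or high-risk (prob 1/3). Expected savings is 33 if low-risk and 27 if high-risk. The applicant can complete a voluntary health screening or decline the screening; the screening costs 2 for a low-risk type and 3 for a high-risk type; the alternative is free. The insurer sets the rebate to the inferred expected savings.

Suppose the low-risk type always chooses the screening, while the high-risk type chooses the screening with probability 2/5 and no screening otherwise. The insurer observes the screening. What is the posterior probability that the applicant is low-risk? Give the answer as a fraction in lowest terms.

P(the screening) = (2/3)·1 + (1/3)·(2/5) = 4/5.
By Bayes' rule, P(low-risk | the screening) = (2/3) / (4/5) = 5/6.

5/6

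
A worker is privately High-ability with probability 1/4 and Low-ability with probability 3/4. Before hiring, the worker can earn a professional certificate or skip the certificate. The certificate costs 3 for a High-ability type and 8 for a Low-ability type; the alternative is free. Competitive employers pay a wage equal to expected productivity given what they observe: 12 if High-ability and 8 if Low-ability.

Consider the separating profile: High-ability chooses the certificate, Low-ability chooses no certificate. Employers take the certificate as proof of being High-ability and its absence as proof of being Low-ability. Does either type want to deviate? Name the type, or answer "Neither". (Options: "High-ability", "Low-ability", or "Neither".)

Neither

The certificate pays 12; no certificate pays 8.
High-ability: assigned the certificate, nets 12 − 3 = 9; deviating to no certificate nets 8.
Low-ability: assigned no certificate, nets 8; deviating to the certificate nets 12 − 8 = 4.
Both types strictly prefer their assigned action; no profitable deviation.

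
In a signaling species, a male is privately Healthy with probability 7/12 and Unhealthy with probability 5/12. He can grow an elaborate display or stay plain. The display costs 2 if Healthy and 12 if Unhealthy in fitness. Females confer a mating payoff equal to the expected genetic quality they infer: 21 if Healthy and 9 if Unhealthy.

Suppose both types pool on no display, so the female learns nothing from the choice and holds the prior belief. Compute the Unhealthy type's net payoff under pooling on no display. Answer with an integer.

16

Pooled mating payoff = 7/12·21 + 5/12·9 = 16.
Unhealthy pays no cost for no display, so net payoff = 16.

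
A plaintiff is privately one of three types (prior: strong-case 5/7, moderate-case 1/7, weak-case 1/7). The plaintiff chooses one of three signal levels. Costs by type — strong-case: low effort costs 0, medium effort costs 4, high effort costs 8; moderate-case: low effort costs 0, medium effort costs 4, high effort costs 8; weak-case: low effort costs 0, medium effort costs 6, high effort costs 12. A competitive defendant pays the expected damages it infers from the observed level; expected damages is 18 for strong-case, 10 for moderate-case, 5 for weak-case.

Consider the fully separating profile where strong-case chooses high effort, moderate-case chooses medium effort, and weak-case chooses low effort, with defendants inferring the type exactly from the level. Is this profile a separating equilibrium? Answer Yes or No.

Separating settlements: high effort → 18, medium effort → 10, low effort → 5.
strong-case (assigned high effort): low effort: 5 − 0 = 5; medium effort: 10 − 4 = 6; high effort: 18 − 8 = 10. strong-case stays.
moderate-case (assigned medium effort): low effort: 5 − 0 = 5; medium effort: 10 − 4 = 6; high effort: 18 − 8 = 10. moderate-case prefers high effort.
weak-case (assigned low effort): low effort: 5 − 0 = 5; medium effort: 10 − 6 = 4; high effort: 18 − 12 = 6. weak-case prefers high effort.
At least one type deviates; the separating profile fails.

No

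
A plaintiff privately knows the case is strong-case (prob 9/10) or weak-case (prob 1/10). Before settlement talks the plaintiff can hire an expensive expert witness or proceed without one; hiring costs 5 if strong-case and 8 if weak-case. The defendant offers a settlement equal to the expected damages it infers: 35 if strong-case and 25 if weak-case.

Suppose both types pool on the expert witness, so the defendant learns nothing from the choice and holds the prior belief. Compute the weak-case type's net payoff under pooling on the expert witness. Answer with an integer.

Pooled settlement = 9/10·35 + 1/10·25 = 34.
weak-case pays cost 8 for the expert witness, so net payoff = 34 − 8 = 26.

26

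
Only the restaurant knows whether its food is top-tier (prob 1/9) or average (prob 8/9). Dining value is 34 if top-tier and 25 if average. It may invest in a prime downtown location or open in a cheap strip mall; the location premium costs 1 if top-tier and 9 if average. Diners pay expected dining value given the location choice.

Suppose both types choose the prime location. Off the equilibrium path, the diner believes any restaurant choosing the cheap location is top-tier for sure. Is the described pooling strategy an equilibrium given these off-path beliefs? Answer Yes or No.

No

On path, the diner holds the prior and pays 1/9·34 + 8/9·25 = 26. Off path (the cheap location), believing top-tier, it pays 34.
top-tier: the prime location nets 26 − 1 = 25; the cheap location nets 34. top-tier would deviate.
average: the prime location nets 26 − 9 = 17; the cheap location nets 34. average would deviate.
A type deviates, so pooling fails.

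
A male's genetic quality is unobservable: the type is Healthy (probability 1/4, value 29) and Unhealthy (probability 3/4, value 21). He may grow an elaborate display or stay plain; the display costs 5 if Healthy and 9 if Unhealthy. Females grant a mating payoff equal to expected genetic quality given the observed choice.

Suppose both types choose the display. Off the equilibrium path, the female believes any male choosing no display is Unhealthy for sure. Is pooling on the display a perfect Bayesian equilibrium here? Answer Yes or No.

No

On path, the female holds the prior and pays 1/4·29 + 3/4·21 = 23. Off path (no display), believing Unhealthy, it pays 21.
Healthy: the display nets 23 − 5 = 18; no display nets 21. Healthy would deviate.
Unhealthy: the display nets 23 − 9 = 14; no display nets 21. Unhealthy would deviate.
A type deviates, so pooling fails.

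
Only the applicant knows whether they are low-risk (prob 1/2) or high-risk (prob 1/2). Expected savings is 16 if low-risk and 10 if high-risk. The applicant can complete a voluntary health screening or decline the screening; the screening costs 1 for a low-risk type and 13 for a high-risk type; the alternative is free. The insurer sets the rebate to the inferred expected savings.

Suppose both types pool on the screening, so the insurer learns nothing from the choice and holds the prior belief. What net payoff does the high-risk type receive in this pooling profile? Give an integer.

Pooled rebate = 1/2·16 + 1/2·10 = 13.
high-risk pays cost 13 for the screening, so net payoff = 13 − 13 = 0.

0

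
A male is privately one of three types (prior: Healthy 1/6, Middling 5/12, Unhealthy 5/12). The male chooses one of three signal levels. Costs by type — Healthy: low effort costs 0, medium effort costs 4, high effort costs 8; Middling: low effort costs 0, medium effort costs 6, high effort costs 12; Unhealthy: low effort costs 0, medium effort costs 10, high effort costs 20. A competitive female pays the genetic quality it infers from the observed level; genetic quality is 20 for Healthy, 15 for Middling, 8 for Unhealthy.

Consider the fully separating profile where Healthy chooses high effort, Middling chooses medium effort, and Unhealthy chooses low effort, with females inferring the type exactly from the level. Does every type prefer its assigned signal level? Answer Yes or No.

Yes

Separating mating payoffs: high effort → 20, medium effort → 15, low effort → 8.
Healthy (assigned high effort): low effort: 8 − 0 = 8; medium effort: 15 − 4 = 11; high effort: 20 − 8 = 12. Healthy stays.
Middling (assigned medium effort): low effort: 8 − 0 = 8; medium effort: 15 − 6 = 9; high effort: 20 − 12 = 8. Middling stays.
Unhealthy (assigned low effort): low effort: 8 − 0 = 8; medium effort: 15 − 10 = 5; high effort: 20 − 20 = 0. Unhealthy stays.
Every type prefers its assigned level; separation holds.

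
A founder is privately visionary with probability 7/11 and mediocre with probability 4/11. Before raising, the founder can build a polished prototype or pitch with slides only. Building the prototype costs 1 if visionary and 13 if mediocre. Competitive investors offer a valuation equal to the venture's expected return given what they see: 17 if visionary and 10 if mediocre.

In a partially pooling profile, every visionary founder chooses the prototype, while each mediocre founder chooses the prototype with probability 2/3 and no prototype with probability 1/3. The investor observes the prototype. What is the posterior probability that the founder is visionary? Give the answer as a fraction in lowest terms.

P(the prototype) = (7/11)·1 + (4/11)·(2/3) = 29/33.
By Bayes' rule, P(visionary | the prototype) = (7/11) / (29/33) = 21/29.

21/29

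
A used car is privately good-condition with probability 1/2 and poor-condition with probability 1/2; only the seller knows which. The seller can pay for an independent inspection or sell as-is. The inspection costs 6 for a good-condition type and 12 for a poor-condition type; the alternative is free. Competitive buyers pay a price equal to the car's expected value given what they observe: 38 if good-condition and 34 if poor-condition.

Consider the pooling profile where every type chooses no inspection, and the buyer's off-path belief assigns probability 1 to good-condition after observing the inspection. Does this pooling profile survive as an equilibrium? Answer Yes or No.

Yes

On path, the buyer holds the prior and pays 1/2·38 + 1/2·34 = 36. Off path (the inspection), believing good-condition, it pays 38.
good-condition: no inspection nets 36; the inspection nets 38 − 6 = 32. good-condition stays.
poor-condition: no inspection nets 36; the inspection nets 38 − 12 = 26. poor-condition stays.
No type deviates, so pooling is sustained.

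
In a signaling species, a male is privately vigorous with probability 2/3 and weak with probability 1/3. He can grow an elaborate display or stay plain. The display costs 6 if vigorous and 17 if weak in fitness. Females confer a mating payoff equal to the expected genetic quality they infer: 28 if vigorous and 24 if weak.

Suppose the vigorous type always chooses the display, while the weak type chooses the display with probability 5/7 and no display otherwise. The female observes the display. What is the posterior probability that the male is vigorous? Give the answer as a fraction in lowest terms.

14/19

P(the display) = (2/3)·1 + (1/3)·(5/7) = 19/21.
By Bayes' rule, P(vigorous | the display) = (2/3) / (19/21) = 14/19.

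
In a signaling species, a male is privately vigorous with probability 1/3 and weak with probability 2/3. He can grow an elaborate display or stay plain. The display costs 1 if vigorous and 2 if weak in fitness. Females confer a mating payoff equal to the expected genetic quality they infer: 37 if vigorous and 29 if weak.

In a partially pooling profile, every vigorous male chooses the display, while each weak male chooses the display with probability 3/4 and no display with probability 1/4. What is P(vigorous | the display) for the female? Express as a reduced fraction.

P(the display) = (1/3)·1 + (2/3)·(3/4) = 5/6.
By Bayes' rule, P(vigorous | the display) = (1/3) / (5/6) = 2/5.

2/5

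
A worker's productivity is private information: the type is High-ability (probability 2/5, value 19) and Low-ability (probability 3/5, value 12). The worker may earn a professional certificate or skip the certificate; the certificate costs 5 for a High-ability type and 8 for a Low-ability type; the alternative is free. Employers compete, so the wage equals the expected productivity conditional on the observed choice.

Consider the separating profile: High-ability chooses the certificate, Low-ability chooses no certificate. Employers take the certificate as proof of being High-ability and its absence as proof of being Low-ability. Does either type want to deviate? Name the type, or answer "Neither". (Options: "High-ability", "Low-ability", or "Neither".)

The certificate pays 19; no certificate pays 12.
High-ability: assigned the certificate, nets 19 − 5 = 14; deviating to no certificate nets 12.
Low-ability: assigned no certificate, nets 12; deviating to the certificate nets 19 − 8 = 11.
Both types strictly prefer their assigned action; no profitable deviation.

Neither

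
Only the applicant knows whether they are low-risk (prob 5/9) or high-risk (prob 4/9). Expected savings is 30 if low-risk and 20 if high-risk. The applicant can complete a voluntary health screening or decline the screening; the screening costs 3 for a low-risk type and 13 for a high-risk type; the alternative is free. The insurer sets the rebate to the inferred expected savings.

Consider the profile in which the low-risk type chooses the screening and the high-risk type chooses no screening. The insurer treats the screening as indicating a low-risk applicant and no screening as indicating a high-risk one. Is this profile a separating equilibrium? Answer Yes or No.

Under these beliefs, the screening earns rebate 30 and no screening earns rebate 20.
low-risk: the screening nets 30 − 3 = 27; no screening nets 20. low-risk prefers the screening.
high-risk: the screening nets 30 − 13 = 17; no screening nets 20. high-risk prefers no screening.
Neither type deviates, so the separating profile is an equilibrium.

Yes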